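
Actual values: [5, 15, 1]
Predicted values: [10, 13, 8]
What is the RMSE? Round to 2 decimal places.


MSE = 26.0000. RMSE = sqrt(26.0000) = 5.10.

5.10


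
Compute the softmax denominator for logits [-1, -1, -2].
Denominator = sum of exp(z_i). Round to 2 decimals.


Denom = e^-1=0.3679 + e^-1=0.3679 + e^-2=0.1353. Sum = 0.8711, which rounds to 0.87.

0.87


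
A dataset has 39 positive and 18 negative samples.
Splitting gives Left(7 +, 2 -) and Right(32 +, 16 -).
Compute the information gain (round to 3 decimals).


H(parent) = 0.8997. H(left) = 0.7642, H(right) = 0.9183. Weighted = (9/57)*0.7642 + (48/57)*0.9183 = 0.8940. IG = 0.8997 - 0.8940 = 0.0057, which rounds to 0.006.

0.006


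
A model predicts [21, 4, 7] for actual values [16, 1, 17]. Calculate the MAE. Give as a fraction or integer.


MAE = (1/3) * (|16-21|=5 + |1-4|=3 + |17-7|=10). Sum = 18. MAE = 6.

6


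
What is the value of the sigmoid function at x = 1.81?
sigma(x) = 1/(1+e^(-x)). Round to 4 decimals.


sigma(1.81) = 1/(1+e^(-1.81)) = 1/(1+0.163654) = 1/1.163654 = 0.8594.

0.8594


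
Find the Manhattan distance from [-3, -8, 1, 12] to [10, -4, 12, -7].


d = sum of absolute differences: |-3-10|=13 + |-8--4|=4 + |1-12|=11 + |12--7|=19 = 47.

47


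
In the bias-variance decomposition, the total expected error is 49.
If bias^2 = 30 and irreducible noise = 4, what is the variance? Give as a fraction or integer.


Total error = bias^2 + variance + irreducible noise. So variance = 49 - 30 - 4 = 15.

15


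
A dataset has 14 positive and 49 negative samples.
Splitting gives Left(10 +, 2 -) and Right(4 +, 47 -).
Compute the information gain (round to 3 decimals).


H(parent) = 0.7642. H(left) = 0.6500, H(right) = 0.3966. Weighted = (12/63)*0.6500 + (51/63)*0.3966 = 0.4449. IG = 0.7642 - 0.4449 = 0.3193, which rounds to 0.319.

0.319


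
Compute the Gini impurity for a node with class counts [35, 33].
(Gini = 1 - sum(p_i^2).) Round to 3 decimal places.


Total = 68. Proportions: 35/68, 33/68. sum(p_i^2) = 0.5004. Gini = 1 - 0.5004 = 0.4996, which rounds to 0.500.

0.500


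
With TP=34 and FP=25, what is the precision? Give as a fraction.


Precision = TP / (TP + FP) = 34 / 59 = 34/59.

34/59


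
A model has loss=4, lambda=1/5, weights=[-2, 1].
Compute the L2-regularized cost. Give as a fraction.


L2 sq norm = sum(w^2) = 5. J = 4 + 1/5 * 5 = 5.

5


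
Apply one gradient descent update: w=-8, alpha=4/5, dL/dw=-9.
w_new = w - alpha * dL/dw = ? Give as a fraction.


w_new = -8 - 4/5 * -9 = -8 - -36/5 = -4/5.

-4/5


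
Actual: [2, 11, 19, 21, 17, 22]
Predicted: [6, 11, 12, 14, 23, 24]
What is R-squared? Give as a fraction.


Mean(y) = 46/3. SS_res = 154. SS_tot = 868/3. R^2 = 1 - 154/(868/3) = 29/62.

29/62


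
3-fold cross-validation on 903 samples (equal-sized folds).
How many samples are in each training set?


Each validation fold has 903/3 = 301 samples. Training set = 903 - 301 = 602.

602


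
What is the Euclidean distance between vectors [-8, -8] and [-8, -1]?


d = sqrt(sum of squared differences). (-8--8)^2=0, (-8--1)^2=49. Sum = 49.

7


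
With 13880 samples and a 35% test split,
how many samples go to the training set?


Test set = 13880 * 35% = 4858. Training set = 13880 - 4858 = 9022.

9022


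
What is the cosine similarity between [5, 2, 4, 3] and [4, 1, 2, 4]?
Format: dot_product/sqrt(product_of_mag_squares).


dot = 42. |a|^2 = 54, |b|^2 = 37. cos = 42/sqrt(1998).

42/sqrt(1998)


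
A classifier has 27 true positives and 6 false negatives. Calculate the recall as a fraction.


Recall = TP / (TP + FN) = 27 / 33 = 9/11.

9/11


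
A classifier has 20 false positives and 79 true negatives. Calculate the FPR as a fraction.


FPR = FP / (FP + TN) = 20 / 99 = 20/99.

20/99


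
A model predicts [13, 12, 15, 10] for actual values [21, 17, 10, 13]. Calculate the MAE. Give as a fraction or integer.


MAE = (1/4) * (|21-13|=8 + |17-12|=5 + |10-15|=5 + |13-10|=3). Sum = 21. MAE = 21/4.

21/4


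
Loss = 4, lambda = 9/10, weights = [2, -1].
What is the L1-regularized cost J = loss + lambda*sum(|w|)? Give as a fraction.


L1 norm = sum(|w|) = 3. J = 4 + 9/10 * 3 = 67/10.

67/10


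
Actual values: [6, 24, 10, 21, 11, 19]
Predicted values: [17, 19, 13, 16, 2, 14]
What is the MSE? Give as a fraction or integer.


MSE = (1/6) * ((6-17)^2=121 + (24-19)^2=25 + (10-13)^2=9 + (21-16)^2=25 + (11-2)^2=81 + (19-14)^2=25). Sum = 286. MSE = 143/3.

143/3


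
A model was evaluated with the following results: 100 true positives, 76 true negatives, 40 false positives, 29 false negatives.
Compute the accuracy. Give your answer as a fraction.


Accuracy = (TP + TN) / (TP + TN + FP + FN) = (100 + 76) / 245 = 176/245.

176/245


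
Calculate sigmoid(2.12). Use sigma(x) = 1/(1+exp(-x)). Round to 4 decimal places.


sigma(2.12) = 1/(1+e^(-2.12)) = 1/(1+0.120032) = 1/1.120032 = 0.8928.

0.8928


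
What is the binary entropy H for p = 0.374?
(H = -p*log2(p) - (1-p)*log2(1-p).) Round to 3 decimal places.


H = -0.374*log2(0.374) - 0.626*log2(0.626) = 0.954.

0.954


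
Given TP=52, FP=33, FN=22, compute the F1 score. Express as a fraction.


Precision = 52/85 = 52/85. Recall = 52/74 = 26/37. F1 = 2*P*R/(P+R) = 104/159.

104/159


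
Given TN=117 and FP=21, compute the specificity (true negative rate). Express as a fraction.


Specificity = TN / (TN + FP) = 117 / 138 = 39/46.

39/46


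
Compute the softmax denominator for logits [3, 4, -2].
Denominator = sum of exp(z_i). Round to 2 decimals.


Denom = e^3=20.0855 + e^4=54.5982 + e^-2=0.1353. Sum = 74.8190, which rounds to 74.82.

74.82


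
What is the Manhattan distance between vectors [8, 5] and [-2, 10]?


d = sum of absolute differences: |8--2|=10 + |5-10|=5 = 15.

15


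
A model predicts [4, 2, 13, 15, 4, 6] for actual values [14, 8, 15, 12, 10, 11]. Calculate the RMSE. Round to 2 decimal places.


MSE = 35.0000. RMSE = sqrt(35.0000) = 5.92.

5.92


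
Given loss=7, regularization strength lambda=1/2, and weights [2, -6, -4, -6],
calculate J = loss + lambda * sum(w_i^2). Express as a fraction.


L2 sq norm = sum(w^2) = 92. J = 7 + 1/2 * 92 = 53.

53


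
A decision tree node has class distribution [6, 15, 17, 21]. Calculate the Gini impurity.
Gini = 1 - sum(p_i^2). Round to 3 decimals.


Total = 59. Proportions: 6/59, 15/59, 17/59, 21/59. sum(p_i^2) = 0.2847. Gini = 1 - 0.2847 = 0.7153, which rounds to 0.715.

0.715


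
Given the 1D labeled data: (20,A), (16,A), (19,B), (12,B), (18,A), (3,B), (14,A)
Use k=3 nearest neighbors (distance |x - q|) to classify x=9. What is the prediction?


Distances: |20-9|=11, |16-9|=7, |19-9|=10, |12-9|=3, |18-9|=9, |3-9|=6, |14-9|=5. 3 nearest: (12,B), (14,A), (3,B). Counts: {'B': 2, 'A': 1}. Majority class: B.

B


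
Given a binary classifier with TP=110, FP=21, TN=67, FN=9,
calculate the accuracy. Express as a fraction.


Accuracy = (TP + TN) / (TP + TN + FP + FN) = (110 + 67) / 207 = 59/69.

59/69


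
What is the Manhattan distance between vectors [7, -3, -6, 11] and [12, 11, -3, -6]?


d = sum of absolute differences: |7-12|=5 + |-3-11|=14 + |-6--3|=3 + |11--6|=17 = 39.

39


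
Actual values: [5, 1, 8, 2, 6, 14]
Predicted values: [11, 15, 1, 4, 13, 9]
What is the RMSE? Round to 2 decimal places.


MSE = 59.8333. RMSE = sqrt(59.8333) = 7.74.

7.74


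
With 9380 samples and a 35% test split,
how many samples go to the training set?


Test set = 9380 * 35% = 3283. Training set = 9380 - 3283 = 6097.

6097


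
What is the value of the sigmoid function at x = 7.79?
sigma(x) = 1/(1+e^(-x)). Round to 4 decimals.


sigma(7.79) = 1/(1+e^(-7.79)) = 1/(1+0.000414) = 1/1.000414 = 0.9996.

0.9996


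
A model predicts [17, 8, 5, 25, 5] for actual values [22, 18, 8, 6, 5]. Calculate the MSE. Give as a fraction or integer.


MSE = (1/5) * ((22-17)^2=25 + (18-8)^2=100 + (8-5)^2=9 + (6-25)^2=361 + (5-5)^2=0). Sum = 495. MSE = 99.

99


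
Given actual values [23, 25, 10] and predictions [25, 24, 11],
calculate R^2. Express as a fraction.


Mean(y) = 58/3. SS_res = 6. SS_tot = 398/3. R^2 = 1 - 6/(398/3) = 190/199.

190/199


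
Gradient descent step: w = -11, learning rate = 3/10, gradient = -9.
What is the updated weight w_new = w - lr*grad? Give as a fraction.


w_new = -11 - 3/10 * -9 = -11 - -27/10 = -83/10.

-83/10


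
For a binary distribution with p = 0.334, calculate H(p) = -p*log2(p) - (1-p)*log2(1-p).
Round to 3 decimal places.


H = -0.334*log2(0.334) - 0.666*log2(0.666) = 0.919.

0.919


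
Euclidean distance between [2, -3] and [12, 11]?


d = sqrt(sum of squared differences). (2-12)^2=100, (-3-11)^2=196. Sum = 296.

sqrt(296)


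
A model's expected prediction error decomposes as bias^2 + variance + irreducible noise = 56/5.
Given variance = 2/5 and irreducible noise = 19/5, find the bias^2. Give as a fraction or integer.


Total error = bias^2 + variance + irreducible noise. So bias^2 = 56/5 - 2/5 - 19/5 = 7.

7


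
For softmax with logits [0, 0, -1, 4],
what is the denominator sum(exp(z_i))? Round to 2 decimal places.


Denom = e^0=1.0000 + e^0=1.0000 + e^-1=0.3679 + e^4=54.5982. Sum = 56.9661, which rounds to 56.97.

56.97


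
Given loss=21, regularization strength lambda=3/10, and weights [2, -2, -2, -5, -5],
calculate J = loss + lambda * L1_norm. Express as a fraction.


L1 norm = sum(|w|) = 16. J = 21 + 3/10 * 16 = 129/5.

129/5


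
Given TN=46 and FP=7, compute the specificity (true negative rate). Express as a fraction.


Specificity = TN / (TN + FP) = 46 / 53 = 46/53.

46/53


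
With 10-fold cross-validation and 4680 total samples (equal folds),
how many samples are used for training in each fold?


Each validation fold has 4680/10 = 468 samples. Training set = 4680 - 468 = 4212.

4212


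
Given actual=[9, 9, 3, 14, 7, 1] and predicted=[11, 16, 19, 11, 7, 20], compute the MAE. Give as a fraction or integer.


MAE = (1/6) * (|9-11|=2 + |9-16|=7 + |3-19|=16 + |14-11|=3 + |7-7|=0 + |1-20|=19). Sum = 47. MAE = 47/6.

47/6


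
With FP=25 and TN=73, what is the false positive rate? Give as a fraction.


FPR = FP / (FP + TN) = 25 / 98 = 25/98.

25/98


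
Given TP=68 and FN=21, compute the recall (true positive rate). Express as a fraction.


Recall = TP / (TP + FN) = 68 / 89 = 68/89.

68/89


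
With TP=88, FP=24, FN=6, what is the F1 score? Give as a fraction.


Precision = 88/112 = 11/14. Recall = 88/94 = 44/47. F1 = 2*P*R/(P+R) = 88/103.

88/103


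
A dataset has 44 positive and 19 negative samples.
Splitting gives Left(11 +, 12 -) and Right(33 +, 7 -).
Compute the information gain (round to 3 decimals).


H(parent) = 0.8832. H(left) = 0.9986, H(right) = 0.6690. Weighted = (23/63)*0.9986 + (40/63)*0.6690 = 0.7893. IG = 0.8832 - 0.7893 = 0.0939, which rounds to 0.094.

0.094


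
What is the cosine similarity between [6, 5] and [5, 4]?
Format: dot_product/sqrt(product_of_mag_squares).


dot = 50. |a|^2 = 61, |b|^2 = 41. cos = 50/sqrt(2501).

50/sqrt(2501)


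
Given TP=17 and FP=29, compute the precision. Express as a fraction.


Precision = TP / (TP + FP) = 17 / 46 = 17/46.

17/46


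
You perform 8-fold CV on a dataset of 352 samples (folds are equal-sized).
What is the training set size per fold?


Each validation fold has 352/8 = 44 samples. Training set = 352 - 44 = 308.

308


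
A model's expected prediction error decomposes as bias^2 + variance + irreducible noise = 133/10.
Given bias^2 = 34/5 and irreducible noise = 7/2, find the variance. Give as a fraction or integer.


Total error = bias^2 + variance + irreducible noise. So variance = 133/10 - 34/5 - 7/2 = 3.

3


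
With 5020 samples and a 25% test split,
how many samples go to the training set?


Test set = 5020 * 25% = 1255. Training set = 5020 - 1255 = 3765.

3765


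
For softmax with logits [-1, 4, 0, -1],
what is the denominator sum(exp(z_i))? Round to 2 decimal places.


Denom = e^-1=0.3679 + e^4=54.5982 + e^0=1.0000 + e^-1=0.3679. Sum = 56.3340, which rounds to 56.33.

56.33


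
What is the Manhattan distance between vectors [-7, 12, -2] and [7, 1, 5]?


d = sum of absolute differences: |-7-7|=14 + |12-1|=11 + |-2-5|=7 = 32.

32


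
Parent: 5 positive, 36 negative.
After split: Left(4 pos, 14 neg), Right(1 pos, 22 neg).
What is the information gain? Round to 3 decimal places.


H(parent) = 0.5349. H(left) = 0.7642, H(right) = 0.2580. Weighted = (18/41)*0.7642 + (23/41)*0.2580 = 0.4802. IG = 0.5349 - 0.4802 = 0.0547, which rounds to 0.055.

0.055


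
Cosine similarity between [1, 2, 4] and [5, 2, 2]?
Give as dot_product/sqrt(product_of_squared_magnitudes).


dot = 17. |a|^2 = 21, |b|^2 = 33. cos = 17/sqrt(693).

17/sqrt(693)


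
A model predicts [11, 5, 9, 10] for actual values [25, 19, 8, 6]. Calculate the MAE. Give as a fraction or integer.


MAE = (1/4) * (|25-11|=14 + |19-5|=14 + |8-9|=1 + |6-10|=4). Sum = 33. MAE = 33/4.

33/4


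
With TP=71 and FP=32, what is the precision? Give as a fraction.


Precision = TP / (TP + FP) = 71 / 103 = 71/103.

71/103


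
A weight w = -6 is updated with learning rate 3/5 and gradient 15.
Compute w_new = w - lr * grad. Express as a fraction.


w_new = -6 - 3/5 * 15 = -6 - 9 = -15.

-15


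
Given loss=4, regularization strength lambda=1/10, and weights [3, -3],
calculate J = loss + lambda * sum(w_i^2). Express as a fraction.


L2 sq norm = sum(w^2) = 18. J = 4 + 1/10 * 18 = 29/5.

29/5


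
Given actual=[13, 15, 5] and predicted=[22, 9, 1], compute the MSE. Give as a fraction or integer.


MSE = (1/3) * ((13-22)^2=81 + (15-9)^2=36 + (5-1)^2=16). Sum = 133. MSE = 133/3.

133/3


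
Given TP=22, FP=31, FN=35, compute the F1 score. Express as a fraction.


Precision = 22/53 = 22/53. Recall = 22/57 = 22/57. F1 = 2*P*R/(P+R) = 2/5.

2/5


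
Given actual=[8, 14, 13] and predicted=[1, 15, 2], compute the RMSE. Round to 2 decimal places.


MSE = 57.0000. RMSE = sqrt(57.0000) = 7.55.

7.55


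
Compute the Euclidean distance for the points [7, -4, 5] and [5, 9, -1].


d = sqrt(sum of squared differences). (7-5)^2=4, (-4-9)^2=169, (5--1)^2=36. Sum = 209.

sqrt(209)


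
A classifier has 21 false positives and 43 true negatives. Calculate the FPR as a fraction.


FPR = FP / (FP + TN) = 21 / 64 = 21/64.

21/64


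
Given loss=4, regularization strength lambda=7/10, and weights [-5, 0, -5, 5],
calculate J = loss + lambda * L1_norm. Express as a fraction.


L1 norm = sum(|w|) = 15. J = 4 + 7/10 * 15 = 29/2.

29/2


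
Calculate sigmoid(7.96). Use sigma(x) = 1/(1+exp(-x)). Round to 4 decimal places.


sigma(7.96) = 1/(1+e^(-7.96)) = 1/(1+0.000349) = 1/1.000349 = 0.9997.

0.9997


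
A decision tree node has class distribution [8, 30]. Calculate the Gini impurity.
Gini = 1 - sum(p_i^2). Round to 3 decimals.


Total = 38. Proportions: 8/38, 30/38. sum(p_i^2) = 0.6676. Gini = 1 - 0.6676 = 0.3324, which rounds to 0.332.

0.332


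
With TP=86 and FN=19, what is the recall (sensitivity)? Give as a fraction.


Recall = TP / (TP + FN) = 86 / 105 = 86/105.

86/105


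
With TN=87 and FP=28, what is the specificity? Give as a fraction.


Specificity = TN / (TN + FP) = 87 / 115 = 87/115.

87/115


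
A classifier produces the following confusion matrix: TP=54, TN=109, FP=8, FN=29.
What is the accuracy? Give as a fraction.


Accuracy = (TP + TN) / (TP + TN + FP + FN) = (54 + 109) / 200 = 163/200.

163/200


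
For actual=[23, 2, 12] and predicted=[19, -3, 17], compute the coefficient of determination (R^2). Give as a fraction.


Mean(y) = 37/3. SS_res = 66. SS_tot = 662/3. R^2 = 1 - 66/(662/3) = 232/331.

232/331


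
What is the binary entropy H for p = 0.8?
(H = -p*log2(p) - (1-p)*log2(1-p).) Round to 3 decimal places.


H = -0.8*log2(0.8) - 0.2*log2(0.2) = 0.722.

0.722


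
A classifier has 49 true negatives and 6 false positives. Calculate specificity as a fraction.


Specificity = TN / (TN + FP) = 49 / 55 = 49/55.

49/55


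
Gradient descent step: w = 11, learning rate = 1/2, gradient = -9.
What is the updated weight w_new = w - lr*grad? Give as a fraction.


w_new = 11 - 1/2 * -9 = 11 - -9/2 = 31/2.

31/2


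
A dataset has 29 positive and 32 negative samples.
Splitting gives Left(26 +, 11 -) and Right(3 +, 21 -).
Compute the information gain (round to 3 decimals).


H(parent) = 0.9983. H(left) = 0.8780, H(right) = 0.5436. Weighted = (37/61)*0.8780 + (24/61)*0.5436 = 0.7464. IG = 0.9983 - 0.7464 = 0.2519, which rounds to 0.252.

0.252


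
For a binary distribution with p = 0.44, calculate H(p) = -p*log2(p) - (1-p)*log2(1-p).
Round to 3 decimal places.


H = -0.44*log2(0.44) - 0.56*log2(0.56) = 0.990.

0.990


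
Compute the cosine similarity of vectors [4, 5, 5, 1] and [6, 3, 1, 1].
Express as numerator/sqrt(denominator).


dot = 45. |a|^2 = 67, |b|^2 = 47. cos = 45/sqrt(3149).

45/sqrt(3149)


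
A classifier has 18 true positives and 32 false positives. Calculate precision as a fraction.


Precision = TP / (TP + FP) = 18 / 50 = 9/25.

9/25


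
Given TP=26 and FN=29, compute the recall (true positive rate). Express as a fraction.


Recall = TP / (TP + FN) = 26 / 55 = 26/55.

26/55


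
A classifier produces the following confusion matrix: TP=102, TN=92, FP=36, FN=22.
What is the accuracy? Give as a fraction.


Accuracy = (TP + TN) / (TP + TN + FP + FN) = (102 + 92) / 252 = 97/126.

97/126


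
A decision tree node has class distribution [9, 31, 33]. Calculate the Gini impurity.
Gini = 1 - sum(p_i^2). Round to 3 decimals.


Total = 73. Proportions: 9/73, 31/73, 33/73. sum(p_i^2) = 0.3999. Gini = 1 - 0.3999 = 0.6001, which rounds to 0.600.

0.600


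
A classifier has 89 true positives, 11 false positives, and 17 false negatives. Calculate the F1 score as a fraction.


Precision = 89/100 = 89/100. Recall = 89/106 = 89/106. F1 = 2*P*R/(P+R) = 89/103.

89/103


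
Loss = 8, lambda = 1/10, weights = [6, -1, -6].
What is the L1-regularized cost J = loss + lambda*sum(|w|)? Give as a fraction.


L1 norm = sum(|w|) = 13. J = 8 + 1/10 * 13 = 93/10.

93/10


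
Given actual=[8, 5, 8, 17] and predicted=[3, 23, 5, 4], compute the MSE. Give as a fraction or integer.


MSE = (1/4) * ((8-3)^2=25 + (5-23)^2=324 + (8-5)^2=9 + (17-4)^2=169). Sum = 527. MSE = 527/4.

527/4


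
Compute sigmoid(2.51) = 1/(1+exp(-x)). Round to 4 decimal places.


sigma(2.51) = 1/(1+e^(-2.51)) = 1/(1+0.081268) = 1/1.081268 = 0.9248.

0.9248


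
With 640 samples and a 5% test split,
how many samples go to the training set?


Test set = 640 * 5% = 32. Training set = 640 - 32 = 608.

608


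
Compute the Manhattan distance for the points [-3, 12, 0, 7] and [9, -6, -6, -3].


d = sum of absolute differences: |-3-9|=12 + |12--6|=18 + |0--6|=6 + |7--3|=10 = 46.

46


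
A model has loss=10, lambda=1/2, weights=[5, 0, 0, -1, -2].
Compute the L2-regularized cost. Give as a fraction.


L2 sq norm = sum(w^2) = 30. J = 10 + 1/2 * 30 = 25.

25


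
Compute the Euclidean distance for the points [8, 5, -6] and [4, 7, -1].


d = sqrt(sum of squared differences). (8-4)^2=16, (5-7)^2=4, (-6--1)^2=25. Sum = 45.

sqrt(45)


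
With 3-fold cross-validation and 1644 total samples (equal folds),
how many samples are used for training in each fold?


Each validation fold has 1644/3 = 548 samples. Training set = 1644 - 548 = 1096.

1096


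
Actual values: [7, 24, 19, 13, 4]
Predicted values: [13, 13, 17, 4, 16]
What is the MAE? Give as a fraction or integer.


MAE = (1/5) * (|7-13|=6 + |24-13|=11 + |19-17|=2 + |13-4|=9 + |4-16|=12). Sum = 40. MAE = 8.

8


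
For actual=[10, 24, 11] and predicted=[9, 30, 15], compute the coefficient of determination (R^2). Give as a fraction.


Mean(y) = 15. SS_res = 53. SS_tot = 122. R^2 = 1 - 53/(122) = 69/122.

69/122


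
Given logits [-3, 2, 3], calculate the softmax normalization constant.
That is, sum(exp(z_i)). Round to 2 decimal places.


Denom = e^-3=0.0498 + e^2=7.3891 + e^3=20.0855. Sum = 27.5244, which rounds to 27.52.

27.52


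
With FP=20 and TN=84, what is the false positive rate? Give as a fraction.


FPR = FP / (FP + TN) = 20 / 104 = 5/26.

5/26


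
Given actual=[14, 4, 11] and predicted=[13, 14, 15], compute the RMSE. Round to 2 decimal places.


MSE = 39.0000. RMSE = sqrt(39.0000) = 6.24.

6.24


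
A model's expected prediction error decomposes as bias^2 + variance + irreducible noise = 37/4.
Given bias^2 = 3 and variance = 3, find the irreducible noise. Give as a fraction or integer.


Total error = bias^2 + variance + irreducible noise. So irreducible noise = 37/4 - 3 - 3 = 13/4.

13/4


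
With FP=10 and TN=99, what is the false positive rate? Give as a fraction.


FPR = FP / (FP + TN) = 10 / 109 = 10/109.

10/109


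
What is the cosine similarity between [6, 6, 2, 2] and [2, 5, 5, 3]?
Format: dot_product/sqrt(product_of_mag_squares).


dot = 58. |a|^2 = 80, |b|^2 = 63. cos = 58/sqrt(5040).

58/sqrt(5040)


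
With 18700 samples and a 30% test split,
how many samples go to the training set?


Test set = 18700 * 30% = 5610. Training set = 18700 - 5610 = 13090.

13090


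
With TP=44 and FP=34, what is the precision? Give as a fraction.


Precision = TP / (TP + FP) = 44 / 78 = 22/39.

22/39


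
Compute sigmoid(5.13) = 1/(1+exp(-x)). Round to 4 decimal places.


sigma(5.13) = 1/(1+e^(-5.13)) = 1/(1+0.005917) = 1/1.005917 = 0.9941.

0.9941


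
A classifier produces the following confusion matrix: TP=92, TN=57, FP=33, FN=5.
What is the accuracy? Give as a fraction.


Accuracy = (TP + TN) / (TP + TN + FP + FN) = (92 + 57) / 187 = 149/187.

149/187


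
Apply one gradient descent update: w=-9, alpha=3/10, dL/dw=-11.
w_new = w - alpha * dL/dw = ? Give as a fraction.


w_new = -9 - 3/10 * -11 = -9 - -33/10 = -57/10.

-57/10


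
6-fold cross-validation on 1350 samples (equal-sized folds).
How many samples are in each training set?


Each validation fold has 1350/6 = 225 samples. Training set = 1350 - 225 = 1125.

1125


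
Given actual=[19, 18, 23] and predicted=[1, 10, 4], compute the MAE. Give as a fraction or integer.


MAE = (1/3) * (|19-1|=18 + |18-10|=8 + |23-4|=19). Sum = 45. MAE = 15.

15


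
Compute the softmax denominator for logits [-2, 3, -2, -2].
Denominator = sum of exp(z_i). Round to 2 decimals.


Denom = e^-2=0.1353 + e^3=20.0855 + e^-2=0.1353 + e^-2=0.1353. Sum = 20.4914, which rounds to 20.49.

20.49


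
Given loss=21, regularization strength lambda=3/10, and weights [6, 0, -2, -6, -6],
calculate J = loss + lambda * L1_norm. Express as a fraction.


L1 norm = sum(|w|) = 20. J = 21 + 3/10 * 20 = 27.

27


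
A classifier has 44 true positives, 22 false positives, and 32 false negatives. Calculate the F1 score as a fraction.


Precision = 44/66 = 2/3. Recall = 44/76 = 11/19. F1 = 2*P*R/(P+R) = 44/71.

44/71


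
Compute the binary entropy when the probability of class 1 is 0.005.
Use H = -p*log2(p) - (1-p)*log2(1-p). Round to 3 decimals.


H = -0.005*log2(0.005) - 0.995*log2(0.995) = 0.045.

0.045


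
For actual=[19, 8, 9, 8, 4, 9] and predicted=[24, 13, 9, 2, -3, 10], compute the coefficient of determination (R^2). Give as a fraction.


Mean(y) = 19/2. SS_res = 136. SS_tot = 251/2. R^2 = 1 - 136/(251/2) = -21/251.

-21/251


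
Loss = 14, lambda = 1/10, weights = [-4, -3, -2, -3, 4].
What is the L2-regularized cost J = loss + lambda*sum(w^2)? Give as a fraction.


L2 sq norm = sum(w^2) = 54. J = 14 + 1/10 * 54 = 97/5.

97/5


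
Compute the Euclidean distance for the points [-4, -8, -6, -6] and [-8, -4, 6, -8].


d = sqrt(sum of squared differences). (-4--8)^2=16, (-8--4)^2=16, (-6-6)^2=144, (-6--8)^2=4. Sum = 180.

sqrt(180)


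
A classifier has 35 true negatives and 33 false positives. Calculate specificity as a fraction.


Specificity = TN / (TN + FP) = 35 / 68 = 35/68.

35/68


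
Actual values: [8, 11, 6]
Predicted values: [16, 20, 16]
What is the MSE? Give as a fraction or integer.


MSE = (1/3) * ((8-16)^2=64 + (11-20)^2=81 + (6-16)^2=100). Sum = 245. MSE = 245/3.

245/3


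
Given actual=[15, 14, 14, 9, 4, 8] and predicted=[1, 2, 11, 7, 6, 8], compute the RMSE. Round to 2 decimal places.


MSE = 59.5000. RMSE = sqrt(59.5000) = 7.71.

7.71


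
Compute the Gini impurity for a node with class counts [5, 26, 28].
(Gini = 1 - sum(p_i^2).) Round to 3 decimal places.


Total = 59. Proportions: 5/59, 26/59, 28/59. sum(p_i^2) = 0.4266. Gini = 1 - 0.4266 = 0.5734, which rounds to 0.573.

0.573


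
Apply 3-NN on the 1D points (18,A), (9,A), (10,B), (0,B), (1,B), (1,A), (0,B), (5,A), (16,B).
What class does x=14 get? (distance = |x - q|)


Distances: |18-14|=4, |9-14|=5, |10-14|=4, |0-14|=14, |1-14|=13, |1-14|=13, |0-14|=14, |5-14|=9, |16-14|=2. 3 nearest: (16,B), (18,A), (10,B). Counts: {'B': 2, 'A': 1}. Majority class: B.

B


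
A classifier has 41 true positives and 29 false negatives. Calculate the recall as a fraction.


Recall = TP / (TP + FN) = 41 / 70 = 41/70.

41/70


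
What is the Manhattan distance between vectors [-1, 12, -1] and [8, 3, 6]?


d = sum of absolute differences: |-1-8|=9 + |12-3|=9 + |-1-6|=7 = 25.

25


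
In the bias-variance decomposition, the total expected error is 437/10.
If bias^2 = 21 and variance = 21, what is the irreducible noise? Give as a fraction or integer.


Total error = bias^2 + variance + irreducible noise. So irreducible noise = 437/10 - 21 - 21 = 17/10.

17/10


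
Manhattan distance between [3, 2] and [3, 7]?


d = sum of absolute differences: |3-3|=0 + |2-7|=5 = 5.

5


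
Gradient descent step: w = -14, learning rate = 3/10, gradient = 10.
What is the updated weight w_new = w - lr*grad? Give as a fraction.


w_new = -14 - 3/10 * 10 = -14 - 3 = -17.

-17


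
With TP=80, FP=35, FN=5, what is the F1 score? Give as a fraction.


Precision = 80/115 = 16/23. Recall = 80/85 = 16/17. F1 = 2*P*R/(P+R) = 4/5.

4/5


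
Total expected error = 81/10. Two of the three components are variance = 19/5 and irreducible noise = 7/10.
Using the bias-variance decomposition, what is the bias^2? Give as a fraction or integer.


Total error = bias^2 + variance + irreducible noise. So bias^2 = 81/10 - 19/5 - 7/10 = 18/5.

18/5


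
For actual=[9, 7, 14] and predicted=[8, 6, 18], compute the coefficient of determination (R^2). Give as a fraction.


Mean(y) = 10. SS_res = 18. SS_tot = 26. R^2 = 1 - 18/(26) = 4/13.

4/13


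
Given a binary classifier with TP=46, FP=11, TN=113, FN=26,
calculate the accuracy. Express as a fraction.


Accuracy = (TP + TN) / (TP + TN + FP + FN) = (46 + 113) / 196 = 159/196.

159/196


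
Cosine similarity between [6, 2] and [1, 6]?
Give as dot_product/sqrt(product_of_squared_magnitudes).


dot = 18. |a|^2 = 40, |b|^2 = 37. cos = 18/sqrt(1480).

18/sqrt(1480)


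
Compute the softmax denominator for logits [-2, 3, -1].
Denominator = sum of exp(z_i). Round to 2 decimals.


Denom = e^-2=0.1353 + e^3=20.0855 + e^-1=0.3679. Sum = 20.5887, which rounds to 20.59.

20.59


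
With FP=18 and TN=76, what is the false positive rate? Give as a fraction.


FPR = FP / (FP + TN) = 18 / 94 = 9/47.

9/47


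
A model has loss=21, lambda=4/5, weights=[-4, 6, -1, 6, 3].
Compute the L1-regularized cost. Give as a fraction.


L1 norm = sum(|w|) = 20. J = 21 + 4/5 * 20 = 37.

37


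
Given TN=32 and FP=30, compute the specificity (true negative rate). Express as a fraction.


Specificity = TN / (TN + FP) = 32 / 62 = 16/31.

16/31


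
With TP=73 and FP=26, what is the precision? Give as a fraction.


Precision = TP / (TP + FP) = 73 / 99 = 73/99.

73/99


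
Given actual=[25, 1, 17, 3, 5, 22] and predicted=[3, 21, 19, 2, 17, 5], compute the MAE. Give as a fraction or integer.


MAE = (1/6) * (|25-3|=22 + |1-21|=20 + |17-19|=2 + |3-2|=1 + |5-17|=12 + |22-5|=17). Sum = 74. MAE = 37/3.

37/3


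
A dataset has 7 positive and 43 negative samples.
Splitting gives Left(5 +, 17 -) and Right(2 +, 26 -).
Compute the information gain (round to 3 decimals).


H(parent) = 0.5842. H(left) = 0.7732, H(right) = 0.3712. Weighted = (22/50)*0.7732 + (28/50)*0.3712 = 0.5481. IG = 0.5842 - 0.5481 = 0.0361, which rounds to 0.036.

0.036


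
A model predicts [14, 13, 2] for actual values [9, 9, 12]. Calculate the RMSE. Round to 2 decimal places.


MSE = 47.0000. RMSE = sqrt(47.0000) = 6.86.

6.86


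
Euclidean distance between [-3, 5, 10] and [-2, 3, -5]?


d = sqrt(sum of squared differences). (-3--2)^2=1, (5-3)^2=4, (10--5)^2=225. Sum = 230.

sqrt(230)


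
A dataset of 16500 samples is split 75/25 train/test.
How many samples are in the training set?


Test set = 16500 * 25% = 4125. Training set = 16500 - 4125 = 12375.

12375


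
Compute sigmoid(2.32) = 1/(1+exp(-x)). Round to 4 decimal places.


sigma(2.32) = 1/(1+e^(-2.32)) = 1/(1+0.098274) = 1/1.098274 = 0.9105.

0.9105


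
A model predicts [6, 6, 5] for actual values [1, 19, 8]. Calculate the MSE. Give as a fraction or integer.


MSE = (1/3) * ((1-6)^2=25 + (19-6)^2=169 + (8-5)^2=9). Sum = 203. MSE = 203/3.

203/3


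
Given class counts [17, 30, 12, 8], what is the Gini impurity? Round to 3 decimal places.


Total = 67. Proportions: 17/67, 30/67, 12/67, 8/67. sum(p_i^2) = 0.3112. Gini = 1 - 0.3112 = 0.6888, which rounds to 0.689.

0.689


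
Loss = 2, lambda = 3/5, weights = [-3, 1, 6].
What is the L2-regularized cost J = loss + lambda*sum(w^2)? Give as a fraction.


L2 sq norm = sum(w^2) = 46. J = 2 + 3/5 * 46 = 148/5.

148/5


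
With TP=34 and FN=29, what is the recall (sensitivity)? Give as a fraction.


Recall = TP / (TP + FN) = 34 / 63 = 34/63.

34/63


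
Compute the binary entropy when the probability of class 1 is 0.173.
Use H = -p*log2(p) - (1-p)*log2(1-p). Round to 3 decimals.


H = -0.173*log2(0.173) - 0.827*log2(0.827) = 0.665.

0.665


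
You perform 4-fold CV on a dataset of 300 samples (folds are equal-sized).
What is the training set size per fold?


Each validation fold has 300/4 = 75 samples. Training set = 300 - 75 = 225.

225


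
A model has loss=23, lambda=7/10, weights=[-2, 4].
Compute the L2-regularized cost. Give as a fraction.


L2 sq norm = sum(w^2) = 20. J = 23 + 7/10 * 20 = 37.

37


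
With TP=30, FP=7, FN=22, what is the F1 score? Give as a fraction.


Precision = 30/37 = 30/37. Recall = 30/52 = 15/26. F1 = 2*P*R/(P+R) = 60/89.

60/89


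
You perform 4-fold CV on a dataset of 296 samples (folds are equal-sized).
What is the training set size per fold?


Each validation fold has 296/4 = 74 samples. Training set = 296 - 74 = 222.

222


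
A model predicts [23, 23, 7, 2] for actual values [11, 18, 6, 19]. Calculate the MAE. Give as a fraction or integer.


MAE = (1/4) * (|11-23|=12 + |18-23|=5 + |6-7|=1 + |19-2|=17). Sum = 35. MAE = 35/4.

35/4


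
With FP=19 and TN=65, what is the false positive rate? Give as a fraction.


FPR = FP / (FP + TN) = 19 / 84 = 19/84.

19/84


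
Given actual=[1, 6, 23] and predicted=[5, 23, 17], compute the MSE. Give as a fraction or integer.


MSE = (1/3) * ((1-5)^2=16 + (6-23)^2=289 + (23-17)^2=36). Sum = 341. MSE = 341/3.

341/3


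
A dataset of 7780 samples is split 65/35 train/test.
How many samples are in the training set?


Test set = 7780 * 35% = 2723. Training set = 7780 - 2723 = 5057.

5057


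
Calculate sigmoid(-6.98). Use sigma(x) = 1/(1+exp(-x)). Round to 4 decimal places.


sigma(-6.98) = 1/(1+e^(6.98)) = 1/(1+1074.918367) = 1/1075.918367 = 0.0009.

0.0009


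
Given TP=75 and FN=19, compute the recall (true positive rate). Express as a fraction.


Recall = TP / (TP + FN) = 75 / 94 = 75/94.

75/94


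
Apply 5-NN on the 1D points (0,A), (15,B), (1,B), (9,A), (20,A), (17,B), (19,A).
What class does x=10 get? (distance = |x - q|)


Distances: |0-10|=10, |15-10|=5, |1-10|=9, |9-10|=1, |20-10|=10, |17-10|=7, |19-10|=9. 5 nearest: (9,A), (15,B), (17,B), (19,A), (1,B). Counts: {'A': 2, 'B': 3}. Majority class: B.

B


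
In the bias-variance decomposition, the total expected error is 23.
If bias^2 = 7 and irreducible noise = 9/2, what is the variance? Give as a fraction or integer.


Total error = bias^2 + variance + irreducible noise. So variance = 23 - 7 - 9/2 = 23/2.

23/2


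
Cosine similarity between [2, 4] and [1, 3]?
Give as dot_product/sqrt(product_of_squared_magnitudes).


dot = 14. |a|^2 = 20, |b|^2 = 10. cos = 14/sqrt(200).

14/sqrt(200)


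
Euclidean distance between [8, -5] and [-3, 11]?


d = sqrt(sum of squared differences). (8--3)^2=121, (-5-11)^2=256. Sum = 377.

sqrt(377)


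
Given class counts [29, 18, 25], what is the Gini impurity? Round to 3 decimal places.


Total = 72. Proportions: 29/72, 18/72, 25/72. sum(p_i^2) = 0.3453. Gini = 1 - 0.3453 = 0.6547, which rounds to 0.655.

0.655


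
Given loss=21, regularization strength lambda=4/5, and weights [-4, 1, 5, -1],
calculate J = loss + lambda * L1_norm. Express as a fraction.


L1 norm = sum(|w|) = 11. J = 21 + 4/5 * 11 = 149/5.

149/5


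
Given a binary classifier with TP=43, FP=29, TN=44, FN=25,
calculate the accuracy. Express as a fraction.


Accuracy = (TP + TN) / (TP + TN + FP + FN) = (43 + 44) / 141 = 29/47.

29/47


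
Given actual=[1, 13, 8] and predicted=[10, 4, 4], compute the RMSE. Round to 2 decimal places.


MSE = 59.3333. RMSE = sqrt(59.3333) = 7.70.

7.70


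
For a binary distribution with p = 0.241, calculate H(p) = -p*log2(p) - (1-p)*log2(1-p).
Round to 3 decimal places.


H = -0.241*log2(0.241) - 0.759*log2(0.759) = 0.797.

0.797


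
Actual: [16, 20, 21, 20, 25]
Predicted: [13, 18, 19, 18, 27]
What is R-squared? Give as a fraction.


Mean(y) = 102/5. SS_res = 25. SS_tot = 206/5. R^2 = 1 - 25/(206/5) = 81/206.

81/206


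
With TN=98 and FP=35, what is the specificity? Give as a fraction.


Specificity = TN / (TN + FP) = 98 / 133 = 14/19.

14/19


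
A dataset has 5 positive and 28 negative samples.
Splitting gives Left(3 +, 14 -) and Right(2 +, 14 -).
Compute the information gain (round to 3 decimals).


H(parent) = 0.6136. H(left) = 0.6723, H(right) = 0.5436. Weighted = (17/33)*0.6723 + (16/33)*0.5436 = 0.6099. IG = 0.6136 - 0.6099 = 0.0037, which rounds to 0.004.

0.004


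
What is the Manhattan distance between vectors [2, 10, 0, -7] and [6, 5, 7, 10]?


d = sum of absolute differences: |2-6|=4 + |10-5|=5 + |0-7|=7 + |-7-10|=17 = 33.

33


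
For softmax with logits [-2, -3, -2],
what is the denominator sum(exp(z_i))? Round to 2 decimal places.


Denom = e^-2=0.1353 + e^-3=0.0498 + e^-2=0.1353. Sum = 0.3204, which rounds to 0.32.

0.32


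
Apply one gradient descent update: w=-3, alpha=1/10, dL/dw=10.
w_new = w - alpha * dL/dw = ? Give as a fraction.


w_new = -3 - 1/10 * 10 = -3 - 1 = -4.

-4


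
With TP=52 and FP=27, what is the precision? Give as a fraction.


Precision = TP / (TP + FP) = 52 / 79 = 52/79.

52/79


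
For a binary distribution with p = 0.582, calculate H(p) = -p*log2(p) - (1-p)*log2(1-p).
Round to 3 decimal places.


H = -0.582*log2(0.582) - 0.418*log2(0.418) = 0.981.

0.981


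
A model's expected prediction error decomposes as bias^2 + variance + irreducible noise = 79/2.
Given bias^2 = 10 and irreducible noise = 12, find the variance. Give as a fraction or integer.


Total error = bias^2 + variance + irreducible noise. So variance = 79/2 - 10 - 12 = 35/2.

35/2


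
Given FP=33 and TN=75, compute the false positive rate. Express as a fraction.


FPR = FP / (FP + TN) = 33 / 108 = 11/36.

11/36


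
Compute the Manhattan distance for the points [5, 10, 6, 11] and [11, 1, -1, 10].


d = sum of absolute differences: |5-11|=6 + |10-1|=9 + |6--1|=7 + |11-10|=1 = 23.

23


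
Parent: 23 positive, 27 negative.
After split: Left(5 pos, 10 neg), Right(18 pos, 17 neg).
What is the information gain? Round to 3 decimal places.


H(parent) = 0.9954. H(left) = 0.9183, H(right) = 0.9994. Weighted = (15/50)*0.9183 + (35/50)*0.9994 = 0.9751. IG = 0.9954 - 0.9751 = 0.0203, which rounds to 0.020.

0.020


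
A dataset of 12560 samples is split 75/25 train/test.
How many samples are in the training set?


Test set = 12560 * 25% = 3140. Training set = 12560 - 3140 = 9420.

9420


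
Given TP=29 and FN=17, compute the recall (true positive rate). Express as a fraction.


Recall = TP / (TP + FN) = 29 / 46 = 29/46.

29/46


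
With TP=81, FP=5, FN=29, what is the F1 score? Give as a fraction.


Precision = 81/86 = 81/86. Recall = 81/110 = 81/110. F1 = 2*P*R/(P+R) = 81/98.

81/98


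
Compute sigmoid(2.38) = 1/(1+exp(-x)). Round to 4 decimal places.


sigma(2.38) = 1/(1+e^(-2.38)) = 1/(1+0.092551) = 1/1.092551 = 0.9153.

0.9153


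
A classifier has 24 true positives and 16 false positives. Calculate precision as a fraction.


Precision = TP / (TP + FP) = 24 / 40 = 3/5.

3/5


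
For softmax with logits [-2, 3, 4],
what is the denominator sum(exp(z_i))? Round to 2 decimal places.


Denom = e^-2=0.1353 + e^3=20.0855 + e^4=54.5982. Sum = 74.8190, which rounds to 74.82.

74.82


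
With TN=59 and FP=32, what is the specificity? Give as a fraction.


Specificity = TN / (TN + FP) = 59 / 91 = 59/91.

59/91


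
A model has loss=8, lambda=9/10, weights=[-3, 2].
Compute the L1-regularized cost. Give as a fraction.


L1 norm = sum(|w|) = 5. J = 8 + 9/10 * 5 = 25/2.

25/2


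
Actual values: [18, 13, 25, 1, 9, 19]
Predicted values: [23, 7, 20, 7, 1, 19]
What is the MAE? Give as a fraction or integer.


MAE = (1/6) * (|18-23|=5 + |13-7|=6 + |25-20|=5 + |1-7|=6 + |9-1|=8 + |19-19|=0). Sum = 30. MAE = 5.

5


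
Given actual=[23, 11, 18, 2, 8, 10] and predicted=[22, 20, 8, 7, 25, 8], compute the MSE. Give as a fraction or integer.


MSE = (1/6) * ((23-22)^2=1 + (11-20)^2=81 + (18-8)^2=100 + (2-7)^2=25 + (8-25)^2=289 + (10-8)^2=4). Sum = 500. MSE = 250/3.

250/3


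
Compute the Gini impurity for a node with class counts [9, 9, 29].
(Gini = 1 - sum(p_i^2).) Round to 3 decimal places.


Total = 47. Proportions: 9/47, 9/47, 29/47. sum(p_i^2) = 0.4541. Gini = 1 - 0.4541 = 0.5459, which rounds to 0.546.

0.546


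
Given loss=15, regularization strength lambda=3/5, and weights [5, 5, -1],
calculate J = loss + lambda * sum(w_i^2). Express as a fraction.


L2 sq norm = sum(w^2) = 51. J = 15 + 3/5 * 51 = 228/5.

228/5


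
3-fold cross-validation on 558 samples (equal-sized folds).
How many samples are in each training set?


Each validation fold has 558/3 = 186 samples. Training set = 558 - 186 = 372.

372


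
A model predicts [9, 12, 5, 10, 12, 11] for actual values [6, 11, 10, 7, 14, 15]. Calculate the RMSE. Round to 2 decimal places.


MSE = 10.6667. RMSE = sqrt(10.6667) = 3.27.

3.27


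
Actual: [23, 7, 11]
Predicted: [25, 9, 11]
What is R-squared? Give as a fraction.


Mean(y) = 41/3. SS_res = 8. SS_tot = 416/3. R^2 = 1 - 8/(416/3) = 49/52.

49/52


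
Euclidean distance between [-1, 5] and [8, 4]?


d = sqrt(sum of squared differences). (-1-8)^2=81, (5-4)^2=1. Sum = 82.

sqrt(82)


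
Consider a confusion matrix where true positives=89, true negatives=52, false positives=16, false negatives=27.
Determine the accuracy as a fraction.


Accuracy = (TP + TN) / (TP + TN + FP + FN) = (89 + 52) / 184 = 141/184.

141/184
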